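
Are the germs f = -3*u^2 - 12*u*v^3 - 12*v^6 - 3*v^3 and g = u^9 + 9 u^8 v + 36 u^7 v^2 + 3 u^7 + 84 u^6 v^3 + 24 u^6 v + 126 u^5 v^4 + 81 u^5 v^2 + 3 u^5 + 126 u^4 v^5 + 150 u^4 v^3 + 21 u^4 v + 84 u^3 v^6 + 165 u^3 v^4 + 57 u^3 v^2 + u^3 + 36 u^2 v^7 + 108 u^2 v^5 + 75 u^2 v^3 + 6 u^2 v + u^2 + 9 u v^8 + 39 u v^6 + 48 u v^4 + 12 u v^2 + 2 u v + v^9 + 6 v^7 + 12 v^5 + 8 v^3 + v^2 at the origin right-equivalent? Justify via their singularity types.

The Hessian of f at 0 has rank 1. Corank 1: A-series; mu = 2 gives A_2. The Hessian of g at 0 has rank 1. Corank 1: A-series; mu = 2 gives A_2. Both have type A_2, hence right-equivalent.

Yes.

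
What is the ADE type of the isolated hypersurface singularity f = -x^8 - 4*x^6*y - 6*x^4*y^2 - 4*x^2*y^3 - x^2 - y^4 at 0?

A_3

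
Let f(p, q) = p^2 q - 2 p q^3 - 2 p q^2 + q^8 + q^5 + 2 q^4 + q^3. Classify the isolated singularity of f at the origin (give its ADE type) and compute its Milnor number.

Type D9, Milnor number mu = 9.

The Hessian of f at 0 has rank 0. Corank 2; j^3 = q*(p - q)^2 has shape L^2 M (L != M), so D-series; mu = 9 gives D_9.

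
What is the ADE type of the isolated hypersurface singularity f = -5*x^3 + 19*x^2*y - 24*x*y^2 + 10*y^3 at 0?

D_4

The Hessian of f at 0 has rank 0. Corank 2; j^3 = -(x - y)*(5*x^2 - 14*x*y + 10*y^2) splits into three distinct lines over C (the quadratic factor has nonzero discriminant), so D_4.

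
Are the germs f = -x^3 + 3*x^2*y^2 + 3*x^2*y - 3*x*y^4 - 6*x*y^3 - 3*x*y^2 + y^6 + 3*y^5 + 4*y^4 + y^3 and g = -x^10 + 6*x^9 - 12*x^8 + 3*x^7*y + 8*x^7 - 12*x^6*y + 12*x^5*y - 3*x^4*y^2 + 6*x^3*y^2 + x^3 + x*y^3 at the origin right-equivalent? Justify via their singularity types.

The Hessian of f at 0 is [[0, 0], [0, 0]] with rank 0, so corank 2. A Groebner basis of the Jacobian ideal J(f) in C{x,y} is {x^3 - 3*x^2/2 + 3*x*y - 3*y^2/2, x^2*y - x^2 + 2*x*y - y^2, -x^2/2 + x*y^2 + x*y - y^2/2, y^3}; counting standard monomials gives mu = 6. Corank 2; j^3 = -(x - y)^3 is a perfect cube, so E-series; the 4-jet and mu = 6 give E_6. The Hessian of g at 0 is [[0, 0], [0, 0]] with rank 0, so corank 2. A Groebner basis of the Jacobian ideal J(g) in C{x,y} is {x^3, x*y^2, 3*x^2 + y^3}; counting standard monomials gives mu = 7. Corank 2; j^3 = x^3 is a perfect cube, so E-series; the 4-jet and mu = 7 give E_7. f is E_6 but g is E_7, hence not right-equivalent.

No.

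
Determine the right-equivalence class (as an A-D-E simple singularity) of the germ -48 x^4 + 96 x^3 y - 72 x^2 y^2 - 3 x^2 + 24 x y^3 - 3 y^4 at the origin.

A_{3}

The Hessian of f at 0 has rank 1. Corank 1: A-series; mu = 3 gives A_3.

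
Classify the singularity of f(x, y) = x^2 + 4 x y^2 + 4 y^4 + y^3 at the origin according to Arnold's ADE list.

A2

The Hessian of f at 0 has rank 1. Corank 1: A-series; mu = 2 gives A_2.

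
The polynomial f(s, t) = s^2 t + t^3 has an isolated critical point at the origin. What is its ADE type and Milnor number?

Type D4, Milnor number mu = 4.

The Hessian of f at 0 is [[0, 0], [0, 0]] with rank 0, so corank 2. A Groebner basis of the Jacobian ideal J(f) in C{s,t} is {t^3, s^2 + 3*t^2, s*t}; counting standard monomials gives mu = 4. Corank 2; j^3 = t*(s^2 + t^2) splits into three distinct lines over C (the quadratic factor has nonzero discriminant), so D_4.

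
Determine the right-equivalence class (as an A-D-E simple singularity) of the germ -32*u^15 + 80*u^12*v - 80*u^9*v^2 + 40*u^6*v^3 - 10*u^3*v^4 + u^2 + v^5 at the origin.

A_{4}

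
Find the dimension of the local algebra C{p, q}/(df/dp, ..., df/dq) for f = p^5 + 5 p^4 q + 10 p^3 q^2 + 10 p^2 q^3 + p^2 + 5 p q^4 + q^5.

The Hessian of f at 0 has rank 1. Corank 1: A-series; mu = 4 gives A_4.

4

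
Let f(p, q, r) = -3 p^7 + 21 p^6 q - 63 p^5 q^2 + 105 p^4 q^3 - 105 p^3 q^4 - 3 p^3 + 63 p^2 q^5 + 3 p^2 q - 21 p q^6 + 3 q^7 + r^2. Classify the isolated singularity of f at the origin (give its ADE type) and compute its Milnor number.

The Hessian of f at 0 has rank 1. Corank 2; j^3 = -3*p^2*(p - q) has shape L^2 M (L != M), so D-series; mu = 8 gives D_8.

Type D_8, Milnor number mu = 8.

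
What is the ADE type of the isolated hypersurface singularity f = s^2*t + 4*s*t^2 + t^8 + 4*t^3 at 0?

The Hessian of f at 0 has rank 0. Corank 2; j^3 = t*(s + 2*t)^2 has shape L^2 M (L != M), so D-series; mu = 9 gives D_9.

D_{9}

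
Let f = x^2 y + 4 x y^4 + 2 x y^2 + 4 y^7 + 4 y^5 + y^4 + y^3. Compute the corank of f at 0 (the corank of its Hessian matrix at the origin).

2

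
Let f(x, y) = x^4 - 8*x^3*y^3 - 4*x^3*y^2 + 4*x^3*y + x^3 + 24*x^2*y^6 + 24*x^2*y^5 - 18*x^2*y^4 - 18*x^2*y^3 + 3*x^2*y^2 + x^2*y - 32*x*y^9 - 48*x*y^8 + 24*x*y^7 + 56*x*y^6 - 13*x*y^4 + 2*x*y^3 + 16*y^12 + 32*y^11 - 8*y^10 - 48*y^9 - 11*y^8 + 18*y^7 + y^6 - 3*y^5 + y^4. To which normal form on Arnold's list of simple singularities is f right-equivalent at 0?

The Hessian of f at 0 is [[0, 0], [0, 0]] with rank 0, so corank 2. A Groebner basis of the Jacobian ideal J(f) in C{x,y} is {x*y^2, -x*y/5 + y^3, x^2 + 4*x*y/5}; counting standard monomials gives mu = 5. Corank 2; j^3 = x^2*(x + y) has shape L^2 M (L != M), so D-series; mu = 5 gives D_5.

D_{5}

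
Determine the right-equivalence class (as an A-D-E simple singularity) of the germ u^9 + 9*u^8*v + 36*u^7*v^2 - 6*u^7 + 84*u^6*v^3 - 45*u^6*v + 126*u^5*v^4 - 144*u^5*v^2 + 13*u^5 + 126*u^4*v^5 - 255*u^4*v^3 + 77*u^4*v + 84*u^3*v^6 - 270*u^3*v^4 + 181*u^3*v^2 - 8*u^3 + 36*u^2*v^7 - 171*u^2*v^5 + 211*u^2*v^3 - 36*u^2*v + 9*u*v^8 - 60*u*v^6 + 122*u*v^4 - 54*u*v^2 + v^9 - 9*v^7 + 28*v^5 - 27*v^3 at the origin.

E8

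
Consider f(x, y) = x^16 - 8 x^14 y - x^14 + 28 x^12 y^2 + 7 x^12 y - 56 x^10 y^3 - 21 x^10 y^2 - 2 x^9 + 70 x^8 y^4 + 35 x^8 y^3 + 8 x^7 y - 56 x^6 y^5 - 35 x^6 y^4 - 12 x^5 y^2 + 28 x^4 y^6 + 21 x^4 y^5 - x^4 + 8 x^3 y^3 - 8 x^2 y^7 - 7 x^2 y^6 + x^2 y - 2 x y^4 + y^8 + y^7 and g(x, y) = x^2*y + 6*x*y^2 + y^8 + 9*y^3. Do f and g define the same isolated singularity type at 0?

The Hessian of f at 0 is [[0, 0], [0, 0]] with rank 0, so corank 2. A Groebner basis of the Jacobian ideal J(f) in C{x,y} is {x^2*y^2, -8*x^2*y - x^2 + x*y^3, -x*y + y^4, x^3}; counting standard monomials gives mu = 9. Corank 2; j^3 = x^2*y has shape L^2 M (L != M), so D-series; mu = 9 gives D_9. The Hessian of g at 0 is [[0, 0], [0, 0]] with rank 0, so corank 2. A Groebner basis of the Jacobian ideal J(g) in C{x,y} is {x^2/8 + y^7 - 9*y^2/8, x^3 + 27*y^3, x*y + 3*y^2}; counting standard monomials gives mu = 9. Corank 2; j^3 = y*(x + 3*y)^2 has shape L^2 M (L != M), so D-series; mu = 9 gives D_9. Both have type D_9, hence right-equivalent.

Yes.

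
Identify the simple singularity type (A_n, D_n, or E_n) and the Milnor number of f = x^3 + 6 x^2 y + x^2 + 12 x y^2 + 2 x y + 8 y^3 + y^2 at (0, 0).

Type A2, Milnor number mu = 2.

The Hessian of f at 0 is [[2, 2], [2, 2]] with rank 1, so corank 1. A Groebner basis of the Jacobian ideal J(f) in C{x,y} is {y^2, x + y}; counting standard monomials gives mu = 2. Corank 1: A-series; mu = 2 gives A_2.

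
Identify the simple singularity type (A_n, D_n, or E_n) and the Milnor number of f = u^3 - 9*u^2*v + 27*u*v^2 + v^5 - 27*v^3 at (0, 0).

Type E_{8}, Milnor number mu = 8.

The Hessian of f at 0 has rank 0. Corank 2; j^3 = (u - 3*v)^3 is a perfect cube, so E-series; the 5-jet and mu = 8 give E_8.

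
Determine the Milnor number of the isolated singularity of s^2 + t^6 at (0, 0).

The Hessian of f at 0 is [[2, 0], [0, 0]] with rank 1, so corank 1. A Groebner basis of the Jacobian ideal J(f) in C{s,t} is {t^5, s}; counting standard monomials gives mu = 5. Corank 1: A-series; mu = 5 gives A_5.

5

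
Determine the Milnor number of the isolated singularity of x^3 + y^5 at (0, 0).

The Hessian of f at 0 has rank 0. Corank 2; j^3 = x^3 is a perfect cube, so E-series; the 5-jet and mu = 8 give E_8.

8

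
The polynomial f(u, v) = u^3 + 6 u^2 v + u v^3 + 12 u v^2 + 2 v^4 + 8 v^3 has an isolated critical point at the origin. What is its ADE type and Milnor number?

Type E_{7}, Milnor number mu = 7.

The Hessian of f at 0 is [[0, 0], [0, 0]] with rank 0, so corank 2. A Groebner basis of the Jacobian ideal J(f) in C{u,v} is {u^3 + 6*u^2*v + 48*u^2 + 192*u*v + 192*v^2, -6*u^2 + u*v^2 - 24*u*v - 24*v^2, 3*u^2 + 12*u*v + v^3 + 12*v^2}; counting standard monomials gives mu = 7. Corank 2; j^3 = (u + 2*v)^3 is a perfect cube, so E-series; the 4-jet and mu = 7 give E_7.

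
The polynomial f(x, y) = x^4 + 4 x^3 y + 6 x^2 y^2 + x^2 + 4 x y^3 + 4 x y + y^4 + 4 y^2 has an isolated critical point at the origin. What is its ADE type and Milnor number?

The Hessian of f at 0 is [[2, 4], [4, 8]] with rank 1, so corank 1. A Groebner basis of the Jacobian ideal J(f) in C{x,y} is {y^3, x + 2*y}; counting standard monomials gives mu = 3. Corank 1: A-series; mu = 3 gives A_3.

Type A3, Milnor number mu = 3.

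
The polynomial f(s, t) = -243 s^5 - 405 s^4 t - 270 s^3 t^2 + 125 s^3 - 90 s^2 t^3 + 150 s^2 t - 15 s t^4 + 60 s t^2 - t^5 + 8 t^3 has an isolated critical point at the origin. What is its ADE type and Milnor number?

The Hessian of f at 0 has rank 0. Corank 2; j^3 = (5*s + 2*t)^3 is a perfect cube, so E-series; the 5-jet and mu = 8 give E_8.

Type E8, Milnor number mu = 8.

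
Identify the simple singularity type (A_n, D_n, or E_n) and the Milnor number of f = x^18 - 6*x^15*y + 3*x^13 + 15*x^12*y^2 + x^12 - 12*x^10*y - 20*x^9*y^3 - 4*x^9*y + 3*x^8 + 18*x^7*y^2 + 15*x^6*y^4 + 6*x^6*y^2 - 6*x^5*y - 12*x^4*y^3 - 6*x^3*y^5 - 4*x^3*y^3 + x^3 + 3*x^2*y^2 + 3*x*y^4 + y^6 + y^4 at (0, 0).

The Hessian of f at 0 has rank 0. Corank 2; j^3 = x^3 is a perfect cube, so E-series; the 4-jet and mu = 6 give E_6.

Type E_6, Milnor number mu = 6.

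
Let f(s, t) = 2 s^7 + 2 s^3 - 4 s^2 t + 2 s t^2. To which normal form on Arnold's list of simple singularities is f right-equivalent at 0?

The Hessian of f at 0 has rank 0. Corank 2; j^3 = 2*s*(s - t)^2 has shape L^2 M (L != M), so D-series; mu = 8 gives D_8.

D_8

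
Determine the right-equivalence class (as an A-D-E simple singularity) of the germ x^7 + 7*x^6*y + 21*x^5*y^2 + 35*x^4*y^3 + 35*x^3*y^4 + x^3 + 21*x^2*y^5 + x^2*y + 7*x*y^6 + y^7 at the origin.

The Hessian of f at 0 has rank 0. Corank 2; j^3 = x^2*(x + y) has shape L^2 M (L != M), so D-series; mu = 8 gives D_8.

D_{8}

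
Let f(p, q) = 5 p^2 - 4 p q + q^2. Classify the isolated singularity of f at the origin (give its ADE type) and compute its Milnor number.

The Hessian of f at 0 is [[10, -4], [-4, 2]] with rank 2, so corank 0. A Groebner basis of the Jacobian ideal J(f) in C{p,q} is {p, q}; counting standard monomials gives mu = 1. Corank 0: nondegenerate Morse point, so A_1.

Type A_{1}, Milnor number mu = 1.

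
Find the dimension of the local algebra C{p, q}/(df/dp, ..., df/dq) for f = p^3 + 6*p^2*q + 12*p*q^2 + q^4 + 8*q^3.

6

The Hessian of f at 0 has rank 0. Corank 2; j^3 = (p + 2*q)^3 is a perfect cube, so E-series; the 4-jet and mu = 6 give E_6.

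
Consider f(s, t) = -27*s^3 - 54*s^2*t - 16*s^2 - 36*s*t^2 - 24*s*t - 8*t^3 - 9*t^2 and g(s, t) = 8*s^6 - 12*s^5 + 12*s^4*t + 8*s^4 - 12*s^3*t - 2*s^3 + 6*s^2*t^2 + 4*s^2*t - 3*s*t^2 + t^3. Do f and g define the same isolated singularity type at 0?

No.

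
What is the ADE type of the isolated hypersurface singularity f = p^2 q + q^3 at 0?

D_4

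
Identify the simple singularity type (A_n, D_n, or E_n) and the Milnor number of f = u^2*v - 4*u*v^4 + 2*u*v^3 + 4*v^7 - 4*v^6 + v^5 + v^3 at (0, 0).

Type D_4, Milnor number mu = 4.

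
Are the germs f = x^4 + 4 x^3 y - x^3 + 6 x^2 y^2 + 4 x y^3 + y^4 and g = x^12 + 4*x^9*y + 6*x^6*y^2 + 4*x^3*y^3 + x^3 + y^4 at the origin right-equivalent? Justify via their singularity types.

Yes.

The Hessian of f at 0 is [[0, 0], [0, 0]] with rank 0, so corank 2. A Groebner basis of the Jacobian ideal J(f) in C{x,y} is {y^4, x*y^2 + y^3/3, x^2}; counting standard monomials gives mu = 6. Corank 2; j^3 = -x^3 is a perfect cube, so E-series; the 4-jet and mu = 6 give E_6. The Hessian of g at 0 is [[0, 0], [0, 0]] with rank 0, so corank 2. A Groebner basis of the Jacobian ideal J(g) in C{x,y} is {y^3, x^2}; counting standard monomials gives mu = 6. Corank 2; j^3 = x^3 is a perfect cube, so E-series; the 4-jet and mu = 6 give E_6. Both have type E_6, hence right-equivalent.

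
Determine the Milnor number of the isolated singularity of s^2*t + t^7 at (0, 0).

8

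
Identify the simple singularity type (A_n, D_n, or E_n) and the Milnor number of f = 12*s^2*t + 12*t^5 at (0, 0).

Type D_6, Milnor number mu = 6.

The Hessian of f at 0 has rank 0. Corank 2; j^3 = 12*s^2*t has shape L^2 M (L != M), so D-series; mu = 6 gives D_6.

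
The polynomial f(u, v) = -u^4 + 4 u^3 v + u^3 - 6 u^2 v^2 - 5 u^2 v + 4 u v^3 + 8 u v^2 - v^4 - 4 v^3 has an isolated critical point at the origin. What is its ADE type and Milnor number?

The Hessian of f at 0 is [[0, 0], [0, 0]] with rank 0, so corank 2. A Groebner basis of the Jacobian ideal J(f) in C{u,v} is {u*v^2 + u*v/2 - v^2, u*v/4 + v^3 - v^2/2, u^2 - 3*u*v + 2*v^2}; counting standard monomials gives mu = 5. Corank 2; j^3 = (u - 2*v)^2*(u - v) has shape L^2 M (L != M), so D-series; mu = 5 gives D_5.

Type D5, Milnor number mu = 5.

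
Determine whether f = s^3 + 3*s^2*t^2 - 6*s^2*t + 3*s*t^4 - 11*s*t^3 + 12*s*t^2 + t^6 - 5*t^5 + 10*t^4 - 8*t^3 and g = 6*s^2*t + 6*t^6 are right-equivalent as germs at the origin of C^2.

No.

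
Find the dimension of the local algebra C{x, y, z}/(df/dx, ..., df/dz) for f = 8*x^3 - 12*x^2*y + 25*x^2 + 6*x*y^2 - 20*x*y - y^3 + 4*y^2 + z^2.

2

The Hessian of f at 0 has rank 2. Corank 1: A-series; mu = 2 gives A_2.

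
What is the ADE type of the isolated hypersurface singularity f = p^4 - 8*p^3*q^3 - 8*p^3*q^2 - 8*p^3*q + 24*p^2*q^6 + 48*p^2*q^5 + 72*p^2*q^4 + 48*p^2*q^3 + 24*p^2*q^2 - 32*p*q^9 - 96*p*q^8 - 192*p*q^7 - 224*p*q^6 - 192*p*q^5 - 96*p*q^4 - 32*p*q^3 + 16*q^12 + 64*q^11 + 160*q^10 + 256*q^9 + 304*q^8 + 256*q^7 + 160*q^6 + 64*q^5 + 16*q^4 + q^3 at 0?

E_{6}

The Hessian of f at 0 has rank 0. Corank 2; j^3 = q^3 is a perfect cube, so E-series; the 4-jet and mu = 6 give E_6.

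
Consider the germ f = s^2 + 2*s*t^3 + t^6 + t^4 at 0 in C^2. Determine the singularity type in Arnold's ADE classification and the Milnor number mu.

Type A_{3}, Milnor number mu = 3.

The Hessian of f at 0 has rank 1. Corank 1: A-series; mu = 3 gives A_3.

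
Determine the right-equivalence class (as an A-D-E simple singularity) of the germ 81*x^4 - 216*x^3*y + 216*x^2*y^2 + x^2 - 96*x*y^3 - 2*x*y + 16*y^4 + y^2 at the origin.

A_{3}

The Hessian of f at 0 has rank 1. Corank 1: A-series; mu = 3 gives A_3.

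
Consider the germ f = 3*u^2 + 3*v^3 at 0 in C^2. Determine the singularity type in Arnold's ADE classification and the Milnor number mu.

Type A_2, Milnor number mu = 2.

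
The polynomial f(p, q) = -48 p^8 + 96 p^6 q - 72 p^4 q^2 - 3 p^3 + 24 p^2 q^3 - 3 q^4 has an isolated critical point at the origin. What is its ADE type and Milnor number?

Type E_6, Milnor number mu = 6.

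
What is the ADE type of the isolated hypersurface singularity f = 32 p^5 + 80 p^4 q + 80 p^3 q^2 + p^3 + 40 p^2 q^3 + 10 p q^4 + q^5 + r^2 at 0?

The Hessian of f at 0 is [[0, 0, 0], [0, 0, 0], [0, 0, 2]] with rank 1, so corank 2. A Groebner basis of the Jacobian ideal J(f) in C{p,q,r} is {q^5, p*q^3 + q^4/8, p^2, r}; counting standard monomials gives mu = 8. Corank 2; j^3 = p^3 is a perfect cube, so E-series; the 5-jet and mu = 8 give E_8.

E8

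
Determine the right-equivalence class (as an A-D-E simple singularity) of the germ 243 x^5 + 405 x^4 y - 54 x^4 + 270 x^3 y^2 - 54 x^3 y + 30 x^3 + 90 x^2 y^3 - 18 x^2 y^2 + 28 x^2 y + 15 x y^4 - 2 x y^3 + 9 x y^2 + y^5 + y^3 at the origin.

The Hessian of f at 0 has rank 0. Corank 2; j^3 = (3*x + y)*(10*x^2 + 6*x*y + y^2) splits into three distinct lines over C (the quadratic factor has nonzero discriminant), so D_4.

D_4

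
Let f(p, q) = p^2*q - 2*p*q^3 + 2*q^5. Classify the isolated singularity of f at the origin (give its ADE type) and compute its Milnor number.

The Hessian of f at 0 is [[0, 0], [0, 0]] with rank 0, so corank 2. A Groebner basis of the Jacobian ideal J(f) in C{p,q} is {p^3, p^2*q, p^2/4 + p*q^2, -p*q + q^3}; counting standard monomials gives mu = 6. Corank 2; j^3 = p^2*q has shape L^2 M (L != M), so D-series; mu = 6 gives D_6.

Type D_6, Milnor number mu = 6.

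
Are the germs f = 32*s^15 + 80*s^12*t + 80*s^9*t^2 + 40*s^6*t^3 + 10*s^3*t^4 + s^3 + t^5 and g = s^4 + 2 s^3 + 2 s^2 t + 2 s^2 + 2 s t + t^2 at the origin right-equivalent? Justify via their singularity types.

No.

The Hessian of f at 0 is [[0, 0], [0, 0]] with rank 0, so corank 2. A Groebner basis of the Jacobian ideal J(f) in C{s,t} is {t^4, s^2}; counting standard monomials gives mu = 8. Corank 2; j^3 = s^3 is a perfect cube, so E-series; the 5-jet and mu = 8 give E_8. The Hessian of g at 0 is [[4, 2], [2, 2]] with rank 2, so corank 0. A Groebner basis of the Jacobian ideal J(g) in C{s,t} is {s, t}; counting standard monomials gives mu = 1. Corank 0: nondegenerate Morse point, so A_1. f is E_8 but g is A_1, hence not right-equivalent.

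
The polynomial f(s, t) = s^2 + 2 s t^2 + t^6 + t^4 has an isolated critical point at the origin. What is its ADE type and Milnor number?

Type A5, Milnor number mu = 5.

The Hessian of f at 0 has rank 1. Corank 1: A-series; mu = 5 gives A_5.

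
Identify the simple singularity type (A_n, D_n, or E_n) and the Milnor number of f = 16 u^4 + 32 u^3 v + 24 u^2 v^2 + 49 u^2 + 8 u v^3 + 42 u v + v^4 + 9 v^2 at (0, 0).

Type A_3, Milnor number mu = 3.

The Hessian of f at 0 is [[98, 42], [42, 18]] with rank 1, so corank 1. A Groebner basis of the Jacobian ideal J(f) in C{u,v} is {v^3, u + 3*v/7}; counting standard monomials gives mu = 3. Corank 1: A-series; mu = 3 gives A_3.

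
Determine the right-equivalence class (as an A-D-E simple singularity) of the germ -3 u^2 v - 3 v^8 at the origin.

D_{9}

The Hessian of f at 0 is [[0, 0], [0, 0]] with rank 0, so corank 2. A Groebner basis of the Jacobian ideal J(f) in C{u,v} is {u^2/8 + v^7, u^3, u*v}; counting standard monomials gives mu = 9. Corank 2; j^3 = -3*u^2*v has shape L^2 M (L != M), so D-series; mu = 9 gives D_9.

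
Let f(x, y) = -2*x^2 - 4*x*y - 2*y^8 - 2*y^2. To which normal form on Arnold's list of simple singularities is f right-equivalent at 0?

A_{7}

The Hessian of f at 0 is [[-4, -4], [-4, -4]] with rank 1, so corank 1. A Groebner basis of the Jacobian ideal J(f) in C{x,y} is {y^7, x + y}; counting standard monomials gives mu = 7. Corank 1: A-series; mu = 7 gives A_7.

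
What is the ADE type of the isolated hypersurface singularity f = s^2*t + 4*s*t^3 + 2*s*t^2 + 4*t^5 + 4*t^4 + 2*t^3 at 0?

The Hessian of f at 0 is [[0, 0], [0, 0]] with rank 0, so corank 2. A Groebner basis of the Jacobian ideal J(f) in C{s,t} is {t^3, s^2 + 2*t^2, s*t + t^2}; counting standard monomials gives mu = 4. Corank 2; j^3 = t*(s^2 + 2*s*t + 2*t^2) splits into three distinct lines over C (the quadratic factor has nonzero discriminant), so D_4.

D_4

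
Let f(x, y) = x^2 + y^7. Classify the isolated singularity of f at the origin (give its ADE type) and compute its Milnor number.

The Hessian of f at 0 is [[2, 0], [0, 0]] with rank 1, so corank 1. A Groebner basis of the Jacobian ideal J(f) in C{x,y} is {y^6, x}; counting standard monomials gives mu = 6. Corank 1: A-series; mu = 6 gives A_6.

Type A6, Milnor number mu = 6.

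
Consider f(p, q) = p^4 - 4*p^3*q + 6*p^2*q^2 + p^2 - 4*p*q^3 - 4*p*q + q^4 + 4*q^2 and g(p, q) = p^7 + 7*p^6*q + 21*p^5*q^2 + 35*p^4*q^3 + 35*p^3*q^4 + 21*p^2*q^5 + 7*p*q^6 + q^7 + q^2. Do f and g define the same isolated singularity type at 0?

The Hessian of f at 0 has rank 1. Corank 1: A-series; mu = 3 gives A_3. The Hessian of g at 0 has rank 1. Corank 1: A-series; mu = 6 gives A_6. f is A_3 but g is A_6, hence not right-equivalent.

No.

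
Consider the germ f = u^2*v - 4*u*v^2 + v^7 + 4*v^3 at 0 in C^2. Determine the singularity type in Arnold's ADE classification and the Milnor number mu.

The Hessian of f at 0 has rank 0. Corank 2; j^3 = v*(u - 2*v)^2 has shape L^2 M (L != M), so D-series; mu = 8 gives D_8.

Type D_{8}, Milnor number mu = 8.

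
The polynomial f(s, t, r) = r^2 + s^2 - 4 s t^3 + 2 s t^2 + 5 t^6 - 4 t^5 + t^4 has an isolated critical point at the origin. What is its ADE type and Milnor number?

Type A5, Milnor number mu = 5.

The Hessian of f at 0 has rank 2. Corank 1: A-series; mu = 5 gives A_5.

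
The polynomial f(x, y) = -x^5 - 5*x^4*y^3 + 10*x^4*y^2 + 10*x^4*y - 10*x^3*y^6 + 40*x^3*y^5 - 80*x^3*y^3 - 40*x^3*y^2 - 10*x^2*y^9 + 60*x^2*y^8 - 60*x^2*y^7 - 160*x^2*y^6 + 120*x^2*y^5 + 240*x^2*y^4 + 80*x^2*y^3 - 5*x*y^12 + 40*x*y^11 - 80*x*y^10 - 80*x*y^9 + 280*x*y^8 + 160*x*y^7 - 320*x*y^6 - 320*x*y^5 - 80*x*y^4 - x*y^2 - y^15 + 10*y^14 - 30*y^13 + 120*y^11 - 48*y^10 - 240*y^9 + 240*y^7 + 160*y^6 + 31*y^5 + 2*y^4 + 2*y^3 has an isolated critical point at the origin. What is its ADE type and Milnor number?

The Hessian of f at 0 is [[0, 0], [0, 0]] with rank 0, so corank 2. A Groebner basis of the Jacobian ideal J(f) in C{x,y} is {x^4 + y^2/5, y^3, x*y - 2*y^2}; counting standard monomials gives mu = 6. Corank 2; j^3 = -y^2*(x - 2*y) has shape L^2 M (L != M), so D-series; mu = 6 gives D_6.

Type D_{6}, Milnor number mu = 6.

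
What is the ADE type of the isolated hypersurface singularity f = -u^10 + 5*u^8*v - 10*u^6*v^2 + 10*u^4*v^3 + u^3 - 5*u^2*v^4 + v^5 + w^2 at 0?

E_{8}

The Hessian of f at 0 has rank 1. Corank 2; j^3 = u^3 is a perfect cube, so E-series; the 5-jet and mu = 8 give E_8.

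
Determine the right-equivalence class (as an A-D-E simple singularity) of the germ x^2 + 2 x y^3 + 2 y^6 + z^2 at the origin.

A_5

The Hessian of f at 0 is [[2, 0, 0], [0, 0, 0], [0, 0, 2]] with rank 2, so corank 1. A Groebner basis of the Jacobian ideal J(f) in C{x,y,z} is {x*y^2, x + y^3, x^2, z}; counting standard monomials gives mu = 5. Corank 1: A-series; mu = 5 gives A_5.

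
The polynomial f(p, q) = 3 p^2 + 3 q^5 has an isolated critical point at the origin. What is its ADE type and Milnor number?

The Hessian of f at 0 has rank 1. Corank 1: A-series; mu = 4 gives A_4.

Type A4, Milnor number mu = 4.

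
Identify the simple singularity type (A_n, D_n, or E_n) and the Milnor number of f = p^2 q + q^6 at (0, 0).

The Hessian of f at 0 has rank 0. Corank 2; j^3 = p^2*q has shape L^2 M (L != M), so D-series; mu = 7 gives D_7.

Type D_7, Milnor number mu = 7.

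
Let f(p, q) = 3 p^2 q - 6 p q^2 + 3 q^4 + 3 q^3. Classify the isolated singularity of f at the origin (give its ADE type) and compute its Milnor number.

The Hessian of f at 0 has rank 0. Corank 2; j^3 = 3*q*(p - q)^2 has shape L^2 M (L != M), so D-series; mu = 5 gives D_5.

Type D5, Milnor number mu = 5.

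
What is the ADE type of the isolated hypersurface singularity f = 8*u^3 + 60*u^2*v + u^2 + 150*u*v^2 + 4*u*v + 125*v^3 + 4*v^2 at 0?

The Hessian of f at 0 has rank 1. Corank 1: A-series; mu = 2 gives A_2.

A_2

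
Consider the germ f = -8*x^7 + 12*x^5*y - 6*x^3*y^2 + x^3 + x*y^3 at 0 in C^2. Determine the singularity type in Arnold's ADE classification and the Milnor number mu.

Type E_7, Milnor number mu = 7.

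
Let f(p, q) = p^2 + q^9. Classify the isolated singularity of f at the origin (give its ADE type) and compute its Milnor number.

Type A_8, Milnor number mu = 8.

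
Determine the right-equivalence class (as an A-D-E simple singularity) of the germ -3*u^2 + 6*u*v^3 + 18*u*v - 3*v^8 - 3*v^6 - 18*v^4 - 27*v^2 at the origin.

The Hessian of f at 0 has rank 1. Corank 1: A-series; mu = 7 gives A_7.

A_{7}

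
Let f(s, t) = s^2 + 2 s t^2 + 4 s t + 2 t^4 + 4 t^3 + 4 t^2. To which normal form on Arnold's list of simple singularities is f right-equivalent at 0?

A3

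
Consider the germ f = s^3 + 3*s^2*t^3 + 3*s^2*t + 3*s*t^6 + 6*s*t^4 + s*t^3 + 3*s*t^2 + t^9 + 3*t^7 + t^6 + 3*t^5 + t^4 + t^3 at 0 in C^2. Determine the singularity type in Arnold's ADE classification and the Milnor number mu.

The Hessian of f at 0 has rank 0. Corank 2; j^3 = (s + t)^3 is a perfect cube, so E-series; the 4-jet and mu = 7 give E_7.

Type E_7, Milnor number mu = 7.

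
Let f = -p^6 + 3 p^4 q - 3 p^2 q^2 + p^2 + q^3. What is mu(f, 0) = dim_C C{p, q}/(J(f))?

2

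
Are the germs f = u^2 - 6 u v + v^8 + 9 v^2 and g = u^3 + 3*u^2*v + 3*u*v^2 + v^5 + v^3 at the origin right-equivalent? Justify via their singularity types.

The Hessian of f at 0 has rank 1. Corank 1: A-series; mu = 7 gives A_7. The Hessian of g at 0 has rank 0. Corank 2; j^3 = (u + v)^3 is a perfect cube, so E-series; the 5-jet and mu = 8 give E_8. f is A_7 but g is E_8, hence not right-equivalent.

No.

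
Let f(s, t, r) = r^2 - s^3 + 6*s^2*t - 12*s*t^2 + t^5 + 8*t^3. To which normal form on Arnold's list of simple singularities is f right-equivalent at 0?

The Hessian of f at 0 has rank 1. Corank 2; j^3 = -(s - 2*t)^3 is a perfect cube, so E-series; the 5-jet and mu = 8 give E_8.

E_{8}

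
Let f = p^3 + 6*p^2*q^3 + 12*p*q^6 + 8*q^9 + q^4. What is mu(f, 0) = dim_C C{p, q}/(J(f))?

6

The Hessian of f at 0 has rank 0. Corank 2; j^3 = p^3 is a perfect cube, so E-series; the 4-jet and mu = 6 give E_6.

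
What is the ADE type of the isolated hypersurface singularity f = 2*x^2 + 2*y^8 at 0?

A7

The Hessian of f at 0 has rank 1. Corank 1: A-series; mu = 7 gives A_7.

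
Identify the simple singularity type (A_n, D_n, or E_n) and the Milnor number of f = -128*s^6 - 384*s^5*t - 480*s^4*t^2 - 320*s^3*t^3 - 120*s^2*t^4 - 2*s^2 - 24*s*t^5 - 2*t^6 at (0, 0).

Type A5, Milnor number mu = 5.

The Hessian of f at 0 has rank 1. Corank 1: A-series; mu = 5 gives A_5.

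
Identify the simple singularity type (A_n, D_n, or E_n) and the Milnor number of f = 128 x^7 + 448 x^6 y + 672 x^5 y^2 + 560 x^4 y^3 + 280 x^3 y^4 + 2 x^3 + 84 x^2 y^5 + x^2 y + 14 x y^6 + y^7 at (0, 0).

Type D8, Milnor number mu = 8.

The Hessian of f at 0 has rank 0. Corank 2; j^3 = x^2*(2*x + y) has shape L^2 M (L != M), so D-series; mu = 8 gives D_8.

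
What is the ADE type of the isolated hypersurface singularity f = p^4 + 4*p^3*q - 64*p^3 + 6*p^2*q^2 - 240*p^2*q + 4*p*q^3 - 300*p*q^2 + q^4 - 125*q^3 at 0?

E_{6}

The Hessian of f at 0 has rank 0. Corank 2; j^3 = -(4*p + 5*q)^3 is a perfect cube, so E-series; the 4-jet and mu = 6 give E_6.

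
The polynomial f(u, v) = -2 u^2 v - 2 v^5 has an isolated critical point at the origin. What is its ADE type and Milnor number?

Type D_{6}, Milnor number mu = 6.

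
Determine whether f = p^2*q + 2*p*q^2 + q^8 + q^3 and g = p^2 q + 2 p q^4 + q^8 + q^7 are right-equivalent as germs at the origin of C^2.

The Hessian of f at 0 has rank 0. Corank 2; j^3 = q*(p + q)^2 has shape L^2 M (L != M), so D-series; mu = 9 gives D_9. The Hessian of g at 0 has rank 0. Corank 2; j^3 = p^2*q has shape L^2 M (L != M), so D-series; mu = 9 gives D_9. Both have type D_9, hence right-equivalent.

Yes.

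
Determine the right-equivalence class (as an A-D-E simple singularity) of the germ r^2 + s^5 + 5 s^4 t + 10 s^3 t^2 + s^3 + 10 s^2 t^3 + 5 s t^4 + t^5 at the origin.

E_8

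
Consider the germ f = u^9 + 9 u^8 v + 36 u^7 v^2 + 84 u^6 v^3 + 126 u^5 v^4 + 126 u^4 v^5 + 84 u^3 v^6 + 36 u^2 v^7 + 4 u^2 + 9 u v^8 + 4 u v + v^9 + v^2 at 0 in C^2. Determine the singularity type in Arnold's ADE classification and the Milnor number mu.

Type A_{8}, Milnor number mu = 8.

The Hessian of f at 0 has rank 1. Corank 1: A-series; mu = 8 gives A_8.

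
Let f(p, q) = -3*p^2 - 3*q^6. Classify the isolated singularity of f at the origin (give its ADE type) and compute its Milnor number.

The Hessian of f at 0 has rank 1. Corank 1: A-series; mu = 5 gives A_5.

Type A_5, Milnor number mu = 5.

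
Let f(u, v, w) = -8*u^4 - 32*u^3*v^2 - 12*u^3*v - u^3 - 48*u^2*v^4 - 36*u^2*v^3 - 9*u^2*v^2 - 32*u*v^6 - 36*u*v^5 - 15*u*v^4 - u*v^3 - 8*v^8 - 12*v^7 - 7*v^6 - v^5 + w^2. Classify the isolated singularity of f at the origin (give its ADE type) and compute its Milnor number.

Type E_{7}, Milnor number mu = 7.

The Hessian of f at 0 is [[0, 0, 0], [0, 0, 0], [0, 0, 2]] with rank 1, so corank 2. A Groebner basis of the Jacobian ideal J(f) in C{u,v,w} is {u^2/3 + v^4 + v^3/9, u^3, u^2*v - u^2/9 - v^3/27, u^2/9 + u*v^2 + v^3/27, w}; counting standard monomials gives mu = 7. Corank 2; j^3 = -u^3 is a perfect cube, so E-series; the 4-jet and mu = 7 give E_7.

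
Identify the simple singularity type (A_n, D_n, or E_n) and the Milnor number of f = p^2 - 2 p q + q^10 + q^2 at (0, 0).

Type A_{9}, Milnor number mu = 9.

The Hessian of f at 0 has rank 1. Corank 1: A-series; mu = 9 gives A_9.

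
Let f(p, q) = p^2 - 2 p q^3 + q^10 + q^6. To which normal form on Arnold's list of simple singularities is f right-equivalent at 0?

The Hessian of f at 0 is [[2, 0], [0, 0]] with rank 1, so corank 1. A Groebner basis of the Jacobian ideal J(f) in C{p,q} is {p^3, -p + q^3}; counting standard monomials gives mu = 9. Corank 1: A-series; mu = 9 gives A_9.

A_{9}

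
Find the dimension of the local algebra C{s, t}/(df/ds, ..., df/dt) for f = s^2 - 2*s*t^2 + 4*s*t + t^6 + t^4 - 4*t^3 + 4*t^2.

5

The Hessian of f at 0 has rank 1. Corank 1: A-series; mu = 5 gives A_5.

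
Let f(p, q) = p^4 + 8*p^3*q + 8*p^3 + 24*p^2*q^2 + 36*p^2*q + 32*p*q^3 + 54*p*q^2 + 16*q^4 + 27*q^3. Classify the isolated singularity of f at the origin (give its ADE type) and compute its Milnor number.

Type E_{6}, Milnor number mu = 6.

The Hessian of f at 0 is [[0, 0], [0, 0]] with rank 0, so corank 2. A Groebner basis of the Jacobian ideal J(f) in C{p,q} is {q^4, p*q^2 + 5*q^3/3, p^2 + 3*p*q + 9*q^2/4}; counting standard monomials gives mu = 6. Corank 2; j^3 = (2*p + 3*q)^3 is a perfect cube, so E-series; the 4-jet and mu = 6 give E_6.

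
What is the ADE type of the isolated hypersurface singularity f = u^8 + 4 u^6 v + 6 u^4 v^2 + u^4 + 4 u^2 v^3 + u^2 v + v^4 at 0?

D_5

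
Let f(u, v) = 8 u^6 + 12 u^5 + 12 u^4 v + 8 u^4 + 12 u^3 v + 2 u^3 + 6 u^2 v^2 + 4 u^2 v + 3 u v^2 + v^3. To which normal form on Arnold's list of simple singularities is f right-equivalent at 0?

The Hessian of f at 0 has rank 0. Corank 2; j^3 = (u + v)*(2*u^2 + 2*u*v + v^2) splits into three distinct lines over C (the quadratic factor has nonzero discriminant), so D_4.

D_{4}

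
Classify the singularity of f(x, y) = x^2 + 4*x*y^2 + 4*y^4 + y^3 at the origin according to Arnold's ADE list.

A_2

The Hessian of f at 0 has rank 1. Corank 1: A-series; mu = 2 gives A_2.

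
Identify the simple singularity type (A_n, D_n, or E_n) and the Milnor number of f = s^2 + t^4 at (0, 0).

Type A_3, Milnor number mu = 3.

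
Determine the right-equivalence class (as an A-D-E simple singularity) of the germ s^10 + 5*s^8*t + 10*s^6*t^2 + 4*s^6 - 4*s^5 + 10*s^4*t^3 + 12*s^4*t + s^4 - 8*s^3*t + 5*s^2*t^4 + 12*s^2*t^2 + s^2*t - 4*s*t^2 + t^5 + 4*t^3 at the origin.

D6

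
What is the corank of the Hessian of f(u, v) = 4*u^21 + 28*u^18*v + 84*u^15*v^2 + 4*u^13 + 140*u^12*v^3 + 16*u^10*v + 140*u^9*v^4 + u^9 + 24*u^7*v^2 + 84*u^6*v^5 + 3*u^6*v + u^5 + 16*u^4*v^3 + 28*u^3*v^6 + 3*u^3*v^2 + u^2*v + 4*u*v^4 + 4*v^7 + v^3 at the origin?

2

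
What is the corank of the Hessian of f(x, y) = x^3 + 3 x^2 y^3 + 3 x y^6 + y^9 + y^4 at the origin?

2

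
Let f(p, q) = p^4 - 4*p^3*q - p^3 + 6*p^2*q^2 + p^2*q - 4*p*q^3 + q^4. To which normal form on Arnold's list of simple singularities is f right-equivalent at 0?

D_{5}

The Hessian of f at 0 is [[0, 0], [0, 0]] with rank 0, so corank 2. A Groebner basis of the Jacobian ideal J(f) in C{p,q} is {p*q^2, p*q/4 + q^3, p^2 - p*q}; counting standard monomials gives mu = 5. Corank 2; j^3 = -p^2*(p - q) has shape L^2 M (L != M), so D-series; mu = 5 gives D_5.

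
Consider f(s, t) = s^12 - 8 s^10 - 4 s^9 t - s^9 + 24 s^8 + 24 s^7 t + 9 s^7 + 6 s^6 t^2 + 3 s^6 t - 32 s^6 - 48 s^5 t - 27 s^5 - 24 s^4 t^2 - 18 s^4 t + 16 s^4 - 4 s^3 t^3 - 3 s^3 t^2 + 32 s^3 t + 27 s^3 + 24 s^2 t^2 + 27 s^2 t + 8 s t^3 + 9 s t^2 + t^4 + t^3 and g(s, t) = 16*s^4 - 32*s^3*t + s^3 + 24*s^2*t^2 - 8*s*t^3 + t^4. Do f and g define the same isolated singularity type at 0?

The Hessian of f at 0 has rank 0. Corank 2; j^3 = (3*s + t)^3 is a perfect cube, so E-series; the 4-jet and mu = 6 give E_6. The Hessian of g at 0 has rank 0. Corank 2; j^3 = s^3 is a perfect cube, so E-series; the 4-jet and mu = 6 give E_6. Both have type E_6, hence right-equivalent.

Yes.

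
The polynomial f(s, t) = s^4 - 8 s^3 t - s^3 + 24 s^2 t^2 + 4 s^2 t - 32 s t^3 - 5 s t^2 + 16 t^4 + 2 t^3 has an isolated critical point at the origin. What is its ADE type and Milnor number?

The Hessian of f at 0 is [[0, 0], [0, 0]] with rank 0, so corank 2. A Groebner basis of the Jacobian ideal J(f) in C{s,t} is {s*t^2 + s*t/4 - t^2/4, s*t/4 + t^3 - t^2/4, s^2 - 3*s*t + 2*t^2}; counting standard monomials gives mu = 5. Corank 2; j^3 = -(s - 2*t)*(s - t)^2 has shape L^2 M (L != M), so D-series; mu = 5 gives D_5.

Type D_{5}, Milnor number mu = 5.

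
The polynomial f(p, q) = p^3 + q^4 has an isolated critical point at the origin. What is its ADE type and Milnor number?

Type E_{6}, Milnor number mu = 6.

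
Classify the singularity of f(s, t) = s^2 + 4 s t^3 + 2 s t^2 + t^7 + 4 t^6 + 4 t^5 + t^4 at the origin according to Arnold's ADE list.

A_{6}

The Hessian of f at 0 is [[2, 0], [0, 0]] with rank 1, so corank 1. A Groebner basis of the Jacobian ideal J(f) in C{s,t} is {s^3, s^2*t - s^2/4 - s*t/8 + s/16 + t^2/16, s^2/2 + s*t^2 - s*t/4 + s/8 + t^2/8, s/2 + t^3 + t^2/2}; counting standard monomials gives mu = 6. Corank 1: A-series; mu = 6 gives A_6.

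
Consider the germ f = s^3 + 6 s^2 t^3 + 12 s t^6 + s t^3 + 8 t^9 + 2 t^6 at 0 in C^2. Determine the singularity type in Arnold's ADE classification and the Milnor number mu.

The Hessian of f at 0 has rank 0. Corank 2; j^3 = s^3 is a perfect cube, so E-series; the 4-jet and mu = 7 give E_7.

Type E7, Milnor number mu = 7.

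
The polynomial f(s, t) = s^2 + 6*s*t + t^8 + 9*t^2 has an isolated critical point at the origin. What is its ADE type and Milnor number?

Type A7, Milnor number mu = 7.

The Hessian of f at 0 is [[2, 6], [6, 18]] with rank 1, so corank 1. A Groebner basis of the Jacobian ideal J(f) in C{s,t} is {t^7, s + 3*t}; counting standard monomials gives mu = 7. Corank 1: A-series; mu = 7 gives A_7.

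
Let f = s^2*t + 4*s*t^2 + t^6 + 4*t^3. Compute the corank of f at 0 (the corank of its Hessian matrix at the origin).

2

The Hessian at 0 is [[0, 0], [0, 0]] of rank 0; hence corank 2.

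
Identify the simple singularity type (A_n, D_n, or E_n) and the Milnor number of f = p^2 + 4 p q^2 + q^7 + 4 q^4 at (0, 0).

Type A_6, Milnor number mu = 6.

The Hessian of f at 0 is [[2, 0], [0, 0]] with rank 1, so corank 1. A Groebner basis of the Jacobian ideal J(f) in C{p,q} is {p^3, p/2 + q^2}; counting standard monomials gives mu = 6. Corank 1: A-series; mu = 6 gives A_6.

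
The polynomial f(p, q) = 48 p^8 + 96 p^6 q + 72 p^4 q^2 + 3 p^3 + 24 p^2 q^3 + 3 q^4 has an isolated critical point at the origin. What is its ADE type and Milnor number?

Type E6, Milnor number mu = 6.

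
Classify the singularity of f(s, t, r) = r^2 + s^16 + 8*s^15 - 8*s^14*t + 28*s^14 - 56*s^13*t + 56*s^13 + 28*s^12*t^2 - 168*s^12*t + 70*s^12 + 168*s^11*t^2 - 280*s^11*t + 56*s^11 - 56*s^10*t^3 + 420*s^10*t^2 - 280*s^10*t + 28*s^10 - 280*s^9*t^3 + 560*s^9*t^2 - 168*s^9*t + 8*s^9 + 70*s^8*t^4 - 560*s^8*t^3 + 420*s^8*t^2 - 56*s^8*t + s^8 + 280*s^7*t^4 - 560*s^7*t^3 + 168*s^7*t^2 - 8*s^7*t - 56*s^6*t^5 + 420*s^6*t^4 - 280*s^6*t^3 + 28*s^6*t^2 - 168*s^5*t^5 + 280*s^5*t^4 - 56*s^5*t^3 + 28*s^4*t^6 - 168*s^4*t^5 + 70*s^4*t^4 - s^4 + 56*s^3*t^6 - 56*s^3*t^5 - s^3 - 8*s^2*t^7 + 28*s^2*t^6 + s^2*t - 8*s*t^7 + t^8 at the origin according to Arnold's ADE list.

D_9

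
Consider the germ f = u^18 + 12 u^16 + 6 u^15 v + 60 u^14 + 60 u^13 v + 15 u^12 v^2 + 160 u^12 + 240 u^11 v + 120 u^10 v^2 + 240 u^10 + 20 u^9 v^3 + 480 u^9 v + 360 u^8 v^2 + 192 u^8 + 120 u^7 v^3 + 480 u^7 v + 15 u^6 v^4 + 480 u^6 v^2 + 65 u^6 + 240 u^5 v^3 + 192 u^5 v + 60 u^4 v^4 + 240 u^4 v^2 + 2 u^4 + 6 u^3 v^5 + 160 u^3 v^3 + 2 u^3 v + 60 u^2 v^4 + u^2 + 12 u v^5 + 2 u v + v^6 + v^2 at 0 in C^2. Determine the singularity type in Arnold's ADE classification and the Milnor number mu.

Type A_5, Milnor number mu = 5.

The Hessian of f at 0 is [[2, 2], [2, 2]] with rank 1, so corank 1. A Groebner basis of the Jacobian ideal J(f) in C{u,v} is {u*v^2 + u + v, -u + v^3 - v, u^2 + 2*u*v + v^2}; counting standard monomials gives mu = 5. Corank 1: A-series; mu = 5 gives A_5.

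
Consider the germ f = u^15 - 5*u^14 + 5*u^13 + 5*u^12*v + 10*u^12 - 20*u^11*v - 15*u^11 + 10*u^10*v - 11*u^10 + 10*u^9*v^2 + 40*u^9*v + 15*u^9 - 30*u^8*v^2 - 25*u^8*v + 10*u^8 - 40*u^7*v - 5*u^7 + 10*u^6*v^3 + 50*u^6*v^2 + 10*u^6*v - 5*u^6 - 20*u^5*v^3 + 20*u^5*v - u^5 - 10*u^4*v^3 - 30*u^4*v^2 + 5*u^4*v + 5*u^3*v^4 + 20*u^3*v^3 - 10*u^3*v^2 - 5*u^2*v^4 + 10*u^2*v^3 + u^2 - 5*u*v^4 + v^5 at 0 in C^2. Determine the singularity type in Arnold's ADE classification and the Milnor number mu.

Type A_{4}, Milnor number mu = 4.

The Hessian of f at 0 has rank 1. Corank 1: A-series; mu = 4 gives A_4.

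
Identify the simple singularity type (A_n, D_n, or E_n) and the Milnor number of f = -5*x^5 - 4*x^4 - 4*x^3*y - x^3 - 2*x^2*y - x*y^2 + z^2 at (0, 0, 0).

Type D6, Milnor number mu = 6.

The Hessian of f at 0 is [[0, 0, 0], [0, 0, 0], [0, 0, 2]] with rank 1, so corank 2. A Groebner basis of the Jacobian ideal J(f) in C{x,y,z} is {x^3 + x^2/2 + x*y/2, x^2*y - 5*x^2/2 - 9*x*y/2 - 2*y^2, 9*x^2/2 + x*y^2 + 17*x*y/2 + 4*y^2, -13*x^2/2 - 25*x*y/2 + y^3 - 6*y^2, z}; counting standard monomials gives mu = 6. Corank 2; j^3 = -x*(x + y)^2 has shape L^2 M (L != M), so D-series; mu = 6 gives D_6.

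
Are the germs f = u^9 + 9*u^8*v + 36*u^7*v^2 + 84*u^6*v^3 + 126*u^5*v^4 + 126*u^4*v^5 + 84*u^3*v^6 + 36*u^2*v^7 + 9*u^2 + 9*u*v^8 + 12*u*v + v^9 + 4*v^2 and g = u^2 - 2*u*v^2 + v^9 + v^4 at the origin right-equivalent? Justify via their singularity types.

The Hessian of f at 0 is [[18, 12], [12, 8]] with rank 1, so corank 1. A Groebner basis of the Jacobian ideal J(f) in C{u,v} is {v^8, u + 2*v/3}; counting standard monomials gives mu = 8. Corank 1: A-series; mu = 8 gives A_8. The Hessian of g at 0 is [[2, 0], [0, 0]] with rank 1, so corank 1. A Groebner basis of the Jacobian ideal J(g) in C{u,v} is {u^4, -u + v^2}; counting standard monomials gives mu = 8. Corank 1: A-series; mu = 8 gives A_8. Both have type A_8, hence right-equivalent.

Yes.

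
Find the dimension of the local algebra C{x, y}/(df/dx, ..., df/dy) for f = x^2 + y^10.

9

The Hessian of f at 0 is [[2, 0], [0, 0]] with rank 1, so corank 1. A Groebner basis of the Jacobian ideal J(f) in C{x,y} is {y^9, x}; counting standard monomials gives mu = 9. Corank 1: A-series; mu = 9 gives A_9.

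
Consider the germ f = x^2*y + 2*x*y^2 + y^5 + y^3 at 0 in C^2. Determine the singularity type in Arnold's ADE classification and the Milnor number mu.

Type D_{6}, Milnor number mu = 6.

The Hessian of f at 0 has rank 0. Corank 2; j^3 = y*(x + y)^2 has shape L^2 M (L != M), so D-series; mu = 6 gives D_6.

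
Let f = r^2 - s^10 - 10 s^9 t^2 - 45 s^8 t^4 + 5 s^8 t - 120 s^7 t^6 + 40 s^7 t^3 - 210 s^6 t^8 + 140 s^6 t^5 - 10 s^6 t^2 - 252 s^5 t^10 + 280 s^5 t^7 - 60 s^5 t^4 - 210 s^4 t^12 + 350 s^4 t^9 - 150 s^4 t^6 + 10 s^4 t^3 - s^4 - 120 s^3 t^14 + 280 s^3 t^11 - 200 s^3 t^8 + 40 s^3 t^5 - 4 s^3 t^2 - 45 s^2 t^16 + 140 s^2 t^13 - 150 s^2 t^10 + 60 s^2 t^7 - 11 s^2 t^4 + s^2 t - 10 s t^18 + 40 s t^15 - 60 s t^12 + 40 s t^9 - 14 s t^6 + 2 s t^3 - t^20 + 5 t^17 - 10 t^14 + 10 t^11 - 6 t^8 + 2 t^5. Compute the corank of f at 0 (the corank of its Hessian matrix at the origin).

The Hessian at 0 is [[0, 0, 0], [0, 0, 0], [0, 0, 2]] of rank 1; hence corank 2.

2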